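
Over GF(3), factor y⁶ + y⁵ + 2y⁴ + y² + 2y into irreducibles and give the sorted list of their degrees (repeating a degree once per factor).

Write f(y) = y⁶ + y⁵ + 2y⁴ + y² + 2y.
Roots in GF(3): f(0) = 0 → root; f(1) = 1; f(2) = 1.
Linear factors from roots: (y).
Complete factorization: f(y) = (y)·(y² + 1)·(y³ + y² + y + 2).
Factor degrees with multiplicity: 1 + 2 + 3 = 6.

1, 2, 3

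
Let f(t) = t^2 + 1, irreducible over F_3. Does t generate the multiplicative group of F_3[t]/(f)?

No

|GF(3^2)^×| = 3^2 − 1 = 8. Prime factorization: 8 = 2^3.
f is primitive ⇔ t has order 8 in GF(3)[t]/(f), i.e. t^(8/q) ≠ 1 for each prime q | 8.
t^(4) mod f = 1
Since t^(4) = 1, the order of t divides 4 < 8; not primitive.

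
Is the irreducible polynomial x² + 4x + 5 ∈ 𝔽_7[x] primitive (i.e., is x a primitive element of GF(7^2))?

Write f(x) = x² + 4x + 5.
|GF(7^2)^×| = 7^2 − 1 = 48. Prime factorization: 48 = 2^4·3.
f is primitive ⇔ x has order 48 in GF(7)[x]/(f), i.e. x^(48/q) ≠ 1 for each prime q | 48.
x^(24) mod f = 6.
x^(16) mod f = 4.
None equal 1, so x has full order 48; f is primitive.

Yes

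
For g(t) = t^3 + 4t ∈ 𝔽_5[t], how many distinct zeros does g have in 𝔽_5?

3

Evaluate at each of the 5 elements of 𝔽_5:
g(0) = 0 → root; g(1) = 0 → root; g(2) = 1; g(3) = 4; g(4) = 0 → root.
Roots: {0, 1, 4}.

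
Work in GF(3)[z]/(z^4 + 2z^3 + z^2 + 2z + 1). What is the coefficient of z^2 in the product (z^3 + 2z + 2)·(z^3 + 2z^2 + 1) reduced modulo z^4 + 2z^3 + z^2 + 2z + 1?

2

Multiply in GF(3)[z]: (z^3 + 2z + 2)·(z^3 + 2z^2 + 1) = z^6 + 2z^5 + 2z^4 + z^3 + z^2 + 2z + 2.
Reduce using z^4 ≡ z^3 + 2z^2 + z + 2 (mod z^4 + 2z^3 + z^2 + 2z + 1).
Reduced: 2z^2 + 1.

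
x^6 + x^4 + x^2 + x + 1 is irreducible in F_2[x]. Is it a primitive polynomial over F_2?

No

Write f(x) = x^6 + x^4 + x^2 + x + 1.
|GF(2^6)^×| = 2^6 − 1 = 63. Prime factorization: 63 = 3^2·7.
f is primitive ⇔ x has order 63 in GF(2)[x]/(f), i.e. x^(63/q) ≠ 1 for each prime q | 63.
x^(21) mod f = 1
x^(9) mod f = x^4 + x^2 + x.
Since x^(21) = 1, the order of x divides 21 < 63; not primitive.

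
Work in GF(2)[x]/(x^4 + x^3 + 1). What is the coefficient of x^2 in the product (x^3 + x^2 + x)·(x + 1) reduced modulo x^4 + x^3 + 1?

Multiply in GF(2)[x]: (x^3 + x^2 + x)·(x + 1) = x^4 + x.
Reduce using x^4 ≡ x^3 + 1 (mod x^4 + x^3 + 1).
Reduced: x^3 + x + 1.

0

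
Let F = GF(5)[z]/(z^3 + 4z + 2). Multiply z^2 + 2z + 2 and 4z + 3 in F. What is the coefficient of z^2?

Multiply in GF(5)[z]: (z^2 + 2z + 2)·(4z + 3) = 4z^3 + z^2 + 4z + 1.
Reduce using z^3 ≡ z + 3 (mod z^3 + 4z + 2).
Reduced: z^2 + 3z + 3.

1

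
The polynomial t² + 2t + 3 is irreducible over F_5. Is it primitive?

Write f(t) = t² + 2t + 3.
|GF(5^2)^×| = 5^2 − 1 = 24. Prime factorization: 24 = 2^3·3.
f is primitive ⇔ t has order 24 in GF(5)[t]/(f), i.e. t^(24/q) ≠ 1 for each prime q | 24.
t^(12) mod f = 4.
t^(8) mod f = 4t + 1.
None equal 1, so t has full order 24; f is primitive.

Yes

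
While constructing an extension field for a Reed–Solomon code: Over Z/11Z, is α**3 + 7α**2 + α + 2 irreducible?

Write m(α) = α**3 + 7α**2 + α + 2.
Check each element of Z/11Z for a root: m(0)=2, m(1)=0, m(2)=7, m(3)=7, m(4)=6, m(5)=10, m(6)=3, m(7)=2, m(8)=2, m(9)=9, m(10)=7.
m(1) = 0, so (α − 1) divides m(α); m is reducible.

No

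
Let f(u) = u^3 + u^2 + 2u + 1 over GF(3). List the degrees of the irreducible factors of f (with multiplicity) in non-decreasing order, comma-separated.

Roots in GF(3): f(0) = 1; f(1) = 2; f(2) = 2.
Complete factorization: f(u) = (u^3 + u^2 + 2u + 1).
Factor degrees with multiplicity: 3 = 3.

3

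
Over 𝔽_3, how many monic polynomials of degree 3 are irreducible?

Gauss's count: N_{3}(3) = (1/3) Σ_{d|3} μ(3/d)·3^d.
Divisors of 3: 1, 3; μ(3/d) for each: -1, 1.
Σ = − 3^1 + 3^3 = 24.
N = 24/3 = 8.

8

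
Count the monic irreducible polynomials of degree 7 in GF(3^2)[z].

x^(9^7) − x is the product of all monic irreducibles of degree dividing 7; Möbius inversion gives N = (1/7) Σ μ(7/d)·9^d.
Divisors of 7: 1, 7; μ(7/d) for each: -1, 1.
Σ = − 9^1 + 9^7 = 4782960.
N = 4782960/7 = 683280.

683280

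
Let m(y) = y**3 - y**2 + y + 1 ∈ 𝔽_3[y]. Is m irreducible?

Yes

Check for roots in 𝔽_3: m(0) = 1; m(1) = 2; m(2) = 1.
No roots. A degree-3 polynomial over a field with no linear factor is irreducible.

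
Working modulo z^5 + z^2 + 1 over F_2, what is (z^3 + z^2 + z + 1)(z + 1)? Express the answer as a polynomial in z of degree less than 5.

Multiply in F_2[z]: (z^3 + z^2 + z + 1)·(z + 1) = z^4 + 1.
Reduced: z^4 + 1.

z^4 + 1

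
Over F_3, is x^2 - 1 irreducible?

No

Write g(x) = x^2 - 1.
Check for roots in F_3: g(0) = 2; g(1) = 0 → root; g(2) = 0 → root.
g(1) = 0, so (x − 1) divides g(x); g is reducible.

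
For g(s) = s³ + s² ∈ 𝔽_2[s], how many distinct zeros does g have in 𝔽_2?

Evaluate at each of the 2 elements of 𝔽_2:
g(0) = 0 → root; g(1) = 0 → root.
Roots: {0, 1}.

2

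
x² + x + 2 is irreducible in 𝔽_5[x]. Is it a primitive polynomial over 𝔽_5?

Yes

Write f(x) = x² + x + 2.
|GF(5^2)^×| = 5^2 − 1 = 24. Prime factorization: 24 = 2^3·3.
f is primitive ⇔ x has order 24 in GF(5)[x]/(f), i.e. x^(24/q) ≠ 1 for each prime q | 24.
x^(12) mod f = 4.
x^(8) mod f = 3x + 1.
None equal 1, so x has full order 24; f is primitive.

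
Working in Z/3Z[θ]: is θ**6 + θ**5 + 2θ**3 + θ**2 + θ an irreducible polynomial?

Write g(θ) = θ**6 + θ**5 + 2θ**3 + θ**2 + θ.
Check for roots in Z/3Z: g(0) = 0 → root; g(1) = 0 → root; g(2) = 1.
g(0) = 0, so (θ) divides g(θ); g is reducible.

No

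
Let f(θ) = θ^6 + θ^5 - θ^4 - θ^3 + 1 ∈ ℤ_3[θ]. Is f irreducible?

Yes

Check for roots in ℤ_3: f(0) = 1; f(1) = 1; f(2) = 1.
No roots, so no linear factors.
Monic irreducibles of degree 2 over GF(3): θ^2 + 1, θ^2 + θ - 1, θ^2 - θ - 1.
None of them divide f (all give nonzero remainder).
Degree-3 irreducible divisors: test the 8 monic irreducibles of degree 3 over GF(3).
None of them divide f (all give nonzero remainder).
No irreducible factor of degree ≤ 3 exists, so f is irreducible over GF(3).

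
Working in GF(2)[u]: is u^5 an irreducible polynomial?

Write h(u) = u^5.
Check for roots in GF(2): h(0) = 0 → root; h(1) = 1.
h(0) = 0, so (u) divides h(u); h is reducible.

No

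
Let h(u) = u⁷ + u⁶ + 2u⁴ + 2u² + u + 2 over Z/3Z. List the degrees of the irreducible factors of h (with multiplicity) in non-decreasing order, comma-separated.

1, 2, 4

Roots in Z/3Z: h(0) = 2; h(1) = 0 → root; h(2) = 2.
Linear factors from roots: (u + 2).
Complete factorization: h(u) = (u + 2)·(u² + 2u + 2)·(u⁴ + u + 2).
Factor degrees with multiplicity: 1 + 2 + 4 = 7.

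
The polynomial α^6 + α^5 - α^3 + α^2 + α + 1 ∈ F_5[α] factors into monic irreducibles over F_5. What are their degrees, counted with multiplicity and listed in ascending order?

Write f(α) = α^6 + α^5 - α^3 + α^2 + α + 1.
Roots in F_5: f(0) = 1; f(1) = 4; f(2) = 0 → root; f(3) = 3; f(4) = 2.
Linear factors from roots: (α - 2).
Complete factorization: f(α) = (α - 2)^3·(α^3 + 2α^2 - 2).
Factor degrees with multiplicity: 1 + 1 + 1 + 3 = 6.

1, 1, 1, 3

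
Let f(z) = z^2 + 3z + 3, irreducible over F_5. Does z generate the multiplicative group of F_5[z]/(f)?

Yes

|GF(5^2)^×| = 5^2 − 1 = 24. Prime factorization: 24 = 2^3·3.
f is primitive ⇔ z has order 24 in GF(5)[z]/(f), i.e. z^(24/q) ≠ 1 for each prime q | 24.
z^(12) mod f = 4.
z^(8) mod f = z + 1.
None equal 1, so z has full order 24; f is primitive.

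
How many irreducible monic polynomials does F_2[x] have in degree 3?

The number of monic irreducibles of degree 3 over GF(2) is (1/3)·Σ_{d∣3} μ(3/d) 2^d.
Divisors of 3: 1, 3; μ(3/d) for each: -1, 1.
Σ = − 2^1 + 2^3 = 6.
N = 6/3 = 2.

2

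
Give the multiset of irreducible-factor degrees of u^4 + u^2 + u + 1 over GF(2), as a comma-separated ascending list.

1, 3

Write h(u) = u^4 + u^2 + u + 1.
Roots in GF(2): h(0) = 1; h(1) = 0 → root.
Linear factors from roots: (u + 1).
Complete factorization: h(u) = (u + 1)·(u^3 + u^2 + 1).
Factor degrees with multiplicity: 1 + 3 = 4.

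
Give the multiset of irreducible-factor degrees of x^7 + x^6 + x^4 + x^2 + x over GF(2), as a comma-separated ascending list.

Write h(x) = x^7 + x^6 + x^4 + x^2 + x.
Roots in GF(2): h(0) = 0 → root; h(1) = 1.
Linear factors from roots: (x).
Complete factorization: h(x) = (x)·(x^2 + x + 1)^3.
Factor degrees with multiplicity: 1 + 2 + 2 + 2 = 7.

1, 2, 2, 2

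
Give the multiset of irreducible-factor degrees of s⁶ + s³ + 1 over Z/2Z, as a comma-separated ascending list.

6

Write g(s) = s⁶ + s³ + 1.
Roots in Z/2Z: g(0) = 1; g(1) = 1.
Complete factorization: g(s) = (s⁶ + s³ + 1).
Factor degrees with multiplicity: 6 = 6.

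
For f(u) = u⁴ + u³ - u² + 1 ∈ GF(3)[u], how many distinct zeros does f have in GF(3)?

1

Evaluate at each of the 3 elements of GF(3):
f(0) = 1; f(1) = 2; f(2) = 0 → root.
Roots: {2}.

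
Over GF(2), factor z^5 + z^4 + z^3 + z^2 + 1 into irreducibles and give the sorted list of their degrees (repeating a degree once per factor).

5

Write f(z) = z^5 + z^4 + z^3 + z^2 + 1.
Roots in GF(2): f(0) = 1; f(1) = 1.
Complete factorization: f(z) = (z^5 + z^4 + z^3 + z^2 + 1).
Factor degrees with multiplicity: 5 = 5.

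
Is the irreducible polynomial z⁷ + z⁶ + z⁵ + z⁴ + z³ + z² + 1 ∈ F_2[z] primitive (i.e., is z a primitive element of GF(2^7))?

Write f(z) = z⁷ + z⁶ + z⁵ + z⁴ + z³ + z² + 1.
|GF(2^7)^×| = 2^7 − 1 = 127. Prime factorization: 127 = 127.
f is primitive ⇔ z has order 127 in GF(2)[z]/(f), i.e. z^(127/q) ≠ 1 for each prime q | 127.
z^(1) mod f = z.
None equal 1, so z has full order 127; f is primitive.

Yes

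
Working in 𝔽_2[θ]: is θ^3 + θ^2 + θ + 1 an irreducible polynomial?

Write g(θ) = θ^3 + θ^2 + θ + 1.
Check for roots in 𝔽_2: g(0) = 1; g(1) = 0 → root.
g(1) = 0, so (θ − 1) divides g(θ); g is reducible.

No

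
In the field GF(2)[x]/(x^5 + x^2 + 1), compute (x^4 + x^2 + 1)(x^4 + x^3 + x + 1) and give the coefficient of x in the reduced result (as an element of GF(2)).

Multiply in GF(2)[x]: (x^4 + x^2 + 1)·(x^4 + x^3 + x + 1) = x^8 + x^7 + x^6 + x^2 + x + 1.
Reduce using x^5 ≡ x^2 + 1 (mod x^5 + x^2 + 1).
Reduced: x^4 + x^2.

0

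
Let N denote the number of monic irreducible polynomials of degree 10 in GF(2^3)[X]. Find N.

Gauss's count: N_{8}(10) = (1/10) Σ_{d|10} μ(10/d)·8^d.
Divisors of 10: 1, 2, 5, 10; μ(10/d) for each: 1, -1, -1, 1.
Σ = 8^1 − 8^2 − 8^5 + 8^10 = 1073709000.
N = 1073709000/10 = 107370900.

107370900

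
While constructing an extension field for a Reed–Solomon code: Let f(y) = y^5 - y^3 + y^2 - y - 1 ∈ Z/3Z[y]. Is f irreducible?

Check for roots in Z/3Z: f(0) = 2; f(1) = 2; f(2) = 1.
No roots, so no linear factors.
Monic irreducibles of degree 2 over GF(3): y^2 + 1, y^2 + y - 1, y^2 - y - 1.
None of them divide f (all give nonzero remainder).
No irreducible factor of degree ≤ 2 exists, so f is irreducible over GF(3).

Yes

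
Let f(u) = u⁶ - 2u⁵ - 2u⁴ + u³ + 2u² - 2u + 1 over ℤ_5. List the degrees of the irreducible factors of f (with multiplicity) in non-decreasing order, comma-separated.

Roots in ℤ_5: f(0) = 1; f(1) = 4; f(2) = 1; f(3) = 1; f(4) = 0 → root.
Linear factors from roots: (u + 1).
Complete factorization: f(u) = (u + 1)·(u² - 2u - 1)·(u³ - u² - 1).
Factor degrees with multiplicity: 1 + 2 + 3 = 6.

1, 2, 3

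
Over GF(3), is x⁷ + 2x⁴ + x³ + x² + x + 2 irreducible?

Yes

Write m(x) = x⁷ + 2x⁴ + x³ + x² + x + 2.
Check for roots in GF(3): m(0) = 2; m(1) = 2; m(2) = 2.
No roots, so no linear factors.
Monic irreducibles of degree 2 over GF(3): x² + 1, x² + x + 2, x² + 2x + 2.
None of them divide m (all give nonzero remainder).
Degree-3 irreducible divisors: test the 8 monic irreducibles of degree 3 over GF(3).
None of them divide m (all give nonzero remainder).
No irreducible factor of degree ≤ 3 exists, so m is irreducible over GF(3).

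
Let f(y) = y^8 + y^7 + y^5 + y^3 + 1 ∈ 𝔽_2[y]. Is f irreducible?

Check for roots in 𝔽_2: f(0) = 1; f(1) = 1.
No roots, so no linear factors.
Monic irreducibles of degree 2 over GF(2): y^2 + y + 1.
None of them divide f (all give nonzero remainder).
Monic irreducibles of degree 3 over GF(2): y^3 + y + 1, y^3 + y^2 + 1.
None of them divide f (all give nonzero remainder).
Monic irreducibles of degree 4 over GF(2): y^4 + y + 1, y^4 + y^3 + 1, y^4 + y^3 + y^2 + y + 1.
None of them divide f (all give nonzero remainder).
No irreducible factor of degree ≤ 4 exists, so f is irreducible over GF(2).

Yes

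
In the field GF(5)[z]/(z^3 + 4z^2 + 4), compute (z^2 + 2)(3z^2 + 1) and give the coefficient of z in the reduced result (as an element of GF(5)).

Multiply in GF(5)[z]: (z^2 + 2)·(3z^2 + 1) = 3z^4 + 2z^2 + 2.
Reduce using z^3 ≡ z^2 + 1 (mod z^3 + 4z^2 + 4).
Reduced: 3z.

3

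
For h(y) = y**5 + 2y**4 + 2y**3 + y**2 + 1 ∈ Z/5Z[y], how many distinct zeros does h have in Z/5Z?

1

Evaluate at each of the 5 elements of Z/5Z:
h(0) = 1; h(1) = 2; h(2) = 0 → root; h(3) = 4; h(4) = 1.
Roots: {2}.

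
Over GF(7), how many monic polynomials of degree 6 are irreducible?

19544

The number of monic irreducibles of degree 6 over GF(7) is (1/6)·Σ_{d∣6} μ(6/d) 7^d.
Divisors of 6: 1, 2, 3, 6; μ(6/d) for each: 1, -1, -1, 1.
Σ = 7^1 − 7^2 − 7^3 + 7^6 = 117264.
N = 117264/6 = 19544.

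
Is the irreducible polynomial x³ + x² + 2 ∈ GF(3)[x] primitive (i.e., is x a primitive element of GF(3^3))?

Write f(x) = x³ + x² + 2.
|GF(3^3)^×| = 3^3 − 1 = 26. Prime factorization: 26 = 2·13.
f is primitive ⇔ x has order 26 in GF(3)[x]/(f), i.e. x^(26/q) ≠ 1 for each prime q | 26.
x^(13) mod f = 1
x^(2) mod f = x².
Since x^(13) = 1, the order of x divides 13 < 26; not primitive.

No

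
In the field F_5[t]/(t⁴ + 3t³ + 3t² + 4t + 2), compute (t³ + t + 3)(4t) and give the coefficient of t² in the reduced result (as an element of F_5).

2

Multiply in F_5[t]: (t³ + t + 3)·(4t) = 4t⁴ + 4t² + 2t.
Reduce using t⁴ ≡ 2t³ + 2t² + t + 3 (mod t⁴ + 3t³ + 3t² + 4t + 2).
Reduced: 3t³ + 2t² + t + 2.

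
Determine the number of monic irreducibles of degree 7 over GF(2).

x^(2^7) − x is the product of all monic irreducibles of degree dividing 7; Möbius inversion gives N = (1/7) Σ μ(7/d)·2^d.
Divisors of 7: 1, 7; μ(7/d) for each: -1, 1.
Σ = − 2^1 + 2^7 = 126.
N = 126/7 = 18.

18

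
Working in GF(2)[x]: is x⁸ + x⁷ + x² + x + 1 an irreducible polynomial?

Write g(x) = x⁸ + x⁷ + x² + x + 1.
Check for roots in GF(2): g(0) = 1; g(1) = 1.
No roots, so no linear factors.
Monic irreducibles of degree 2 over GF(2): x² + x + 1.
None of them divide g (all give nonzero remainder).
Monic irreducibles of degree 3 over GF(2): x³ + x + 1, x³ + x² + 1.
None of them divide g (all give nonzero remainder).
Monic irreducibles of degree 4 over GF(2): x⁴ + x + 1, x⁴ + x³ + 1, x⁴ + x³ + x² + x + 1.
None of them divide g (all give nonzero remainder).
No irreducible factor of degree ≤ 4 exists, so g is irreducible over GF(2).

Yes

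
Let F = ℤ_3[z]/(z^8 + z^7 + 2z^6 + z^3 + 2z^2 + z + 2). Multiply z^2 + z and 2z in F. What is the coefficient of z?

Multiply in ℤ_3[z]: (z^2 + z)·(2z) = 2z^3 + 2z^2.
Reduced: 2z^3 + 2z^2.

0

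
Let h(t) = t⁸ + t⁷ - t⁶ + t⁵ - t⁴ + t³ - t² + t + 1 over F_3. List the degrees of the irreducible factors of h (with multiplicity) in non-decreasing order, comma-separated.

1, 1, 2, 2, 2

Roots in F_3: h(0) = 1; h(1) = 0 → root; h(2) = 1.
Linear factors from roots: (t - 1).
Complete factorization: h(t) = (t - 1)^2·(t² + 1)·(t² + t - 1)·(t² - t - 1).
Factor degrees with multiplicity: 1 + 1 + 2 + 2 + 2 = 8.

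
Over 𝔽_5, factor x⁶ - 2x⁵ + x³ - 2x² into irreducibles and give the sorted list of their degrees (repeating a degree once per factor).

Write g(x) = x⁶ - 2x⁵ + x³ - 2x².
Roots in 𝔽_5: g(0) = 0 → root; g(1) = 3; g(2) = 0 → root; g(3) = 2; g(4) = 0 → root.
Linear factors from roots: (x), (x - 2), (x + 1).
Complete factorization: g(x) = (x + 1)·(x - 2)·(x)^2·(x² - x + 1).
Factor degrees with multiplicity: 1 + 1 + 1 + 1 + 2 = 6.

1, 1, 1, 1, 2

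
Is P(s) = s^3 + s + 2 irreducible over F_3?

Check for roots in F_3: P(0) = 2; P(1) = 1; P(2) = 0 → root.
P(2) = 0, so (s − 2) divides P(s); P is reducible.

No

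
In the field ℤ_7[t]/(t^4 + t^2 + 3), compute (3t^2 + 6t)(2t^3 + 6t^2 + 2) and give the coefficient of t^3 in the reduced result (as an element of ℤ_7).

2

Multiply in ℤ_7[t]: (3t^2 + 6t)·(2t^3 + 6t^2 + 2) = 6t^5 + 2t^4 + t^3 + 6t^2 + 5t.
Reduce using t^4 ≡ 6t^2 + 4 (mod t^4 + t^2 + 3).
Reduced: 2t^3 + 4t^2 + t + 1.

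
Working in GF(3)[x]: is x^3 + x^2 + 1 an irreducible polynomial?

Write f(x) = x^3 + x^2 + 1.
Check for roots in GF(3): f(0) = 1; f(1) = 0 → root; f(2) = 1.
f(1) = 0, so (x − 1) divides f(x); f is reducible.

No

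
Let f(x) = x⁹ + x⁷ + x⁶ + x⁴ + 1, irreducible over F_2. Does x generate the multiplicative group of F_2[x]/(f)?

Yes

|GF(2^9)^×| = 2^9 − 1 = 511. Prime factorization: 511 = 7·73.
f is primitive ⇔ x has order 511 in GF(2)[x]/(f), i.e. x^(511/q) ≠ 1 for each prime q | 511.
x^(73) mod f = x⁸ + x⁷ + x⁵ + x² + x + 1.
x^(7) mod f = x⁷.
None equal 1, so x has full order 511; f is primitive.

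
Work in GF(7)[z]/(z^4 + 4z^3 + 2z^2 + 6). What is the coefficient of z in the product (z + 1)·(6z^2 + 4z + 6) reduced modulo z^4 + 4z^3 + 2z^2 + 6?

Multiply in GF(7)[z]: (z + 1)·(6z^2 + 4z + 6) = 6z^3 + 3z^2 + 3z + 6.
Reduced: 6z^3 + 3z^2 + 3z + 6.

3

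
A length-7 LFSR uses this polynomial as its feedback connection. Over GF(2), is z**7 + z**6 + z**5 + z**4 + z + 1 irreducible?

Write f(z) = z**7 + z**6 + z**5 + z**4 + z + 1.
Check for roots in GF(2): f(0) = 1; f(1) = 0 → root.
f(1) = 0, so (z − 1) divides f(z); f is reducible.

No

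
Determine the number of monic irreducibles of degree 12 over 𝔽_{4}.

1397740

Gauss's count: N_{4}(12) = (1/12) Σ_{d|12} μ(12/d)·4^d.
Divisors of 12: 1, 2, 3, 4, 6, 12; μ(12/d) for each: 0, 1, 0, -1, -1, 1.
Σ = 4^2 − 4^4 − 4^6 + 4^12 = 16772880.
N = 16772880/12 = 1397740.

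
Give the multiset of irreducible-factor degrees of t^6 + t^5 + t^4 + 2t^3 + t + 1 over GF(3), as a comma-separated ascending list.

Write f(t) = t^6 + t^5 + t^4 + 2t^3 + t + 1.
Roots in GF(3): f(0) = 1; f(1) = 1; f(2) = 2.
Complete factorization: f(t) = (t^6 + t^5 + t^4 + 2t^3 + t + 1).
Factor degrees with multiplicity: 6 = 6.

6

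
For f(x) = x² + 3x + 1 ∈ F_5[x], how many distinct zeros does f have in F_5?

1

Evaluate at each of the 5 elements of F_5:
f(0) = 1; f(1) = 0 → root; f(2) = 1; f(3) = 4; f(4) = 4.
Roots: {1}.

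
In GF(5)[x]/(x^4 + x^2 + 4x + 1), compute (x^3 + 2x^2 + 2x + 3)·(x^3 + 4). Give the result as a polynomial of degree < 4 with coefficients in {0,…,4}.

Multiply in GF(5)[x]: (x^3 + 2x^2 + 2x + 3)·(x^3 + 4) = x^6 + 2x^5 + 2x^4 + 2x^3 + 3x^2 + 3x + 2.
Reduce using x^4 ≡ 4x^2 + x + 4 (mod x^4 + x^2 + 4x + 1).
Reduced: x^3 + 3x^2 + 2x + 1.

x^3 + 3x^2 + 2x + 1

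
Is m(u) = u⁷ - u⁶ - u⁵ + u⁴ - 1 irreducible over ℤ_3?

Check for roots in ℤ_3: m(0) = 2; m(1) = 2; m(2) = 2.
No roots, so no linear factors.
Monic irreducibles of degree 2 over GF(3): u² + 1, u² + u - 1, u² - u - 1.
None of them divide m (all give nonzero remainder).
Degree-3 irreducible divisors: test the 8 monic irreducibles of degree 3 over GF(3).
None of them divide m (all give nonzero remainder).
No irreducible factor of degree ≤ 3 exists, so m is irreducible over GF(3).

Yes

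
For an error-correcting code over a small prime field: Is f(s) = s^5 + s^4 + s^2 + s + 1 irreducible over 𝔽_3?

Yes

Check for roots in 𝔽_3: f(0) = 1; f(1) = 2; f(2) = 1.
No roots, so no linear factors.
Monic irreducibles of degree 2 over GF(3): s^2 + 1, s^2 + s - 1, s^2 - s - 1.
None of them divide f (all give nonzero remainder).
No irreducible factor of degree ≤ 2 exists, so f is irreducible over GF(3).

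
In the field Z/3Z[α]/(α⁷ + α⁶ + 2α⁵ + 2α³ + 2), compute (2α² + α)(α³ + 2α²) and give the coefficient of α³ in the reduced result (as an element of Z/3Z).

Multiply in Z/3Z[α]: (2α² + α)·(α³ + 2α²) = 2α⁵ + 2α⁴ + 2α³.
Reduced: 2α⁵ + 2α⁴ + 2α³.

2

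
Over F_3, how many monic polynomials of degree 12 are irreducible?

44220

By the necklace-counting formula, N_3(12) = (1/12) Σ_{d|12} μ(12/d)·3^d.
Divisors of 12: 1, 2, 3, 4, 6, 12; μ(12/d) for each: 0, 1, 0, -1, -1, 1.
Σ = 3^2 − 3^4 − 3^6 + 3^12 = 530640.
N = 530640/12 = 44220.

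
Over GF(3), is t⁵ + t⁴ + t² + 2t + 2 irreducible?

Yes

Write g(t) = t⁵ + t⁴ + t² + 2t + 2.
Check for roots in GF(3): g(0) = 2; g(1) = 1; g(2) = 1.
No roots, so no linear factors.
Monic irreducibles of degree 2 over GF(3): t² + 1, t² + t + 2, t² + 2t + 2.
None of them divide g (all give nonzero remainder).
No irreducible factor of degree ≤ 2 exists, so g is irreducible over GF(3).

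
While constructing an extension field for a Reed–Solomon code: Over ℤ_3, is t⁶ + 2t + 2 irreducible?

Yes

Write P(t) = t⁶ + 2t + 2.
Check for roots in ℤ_3: P(0) = 2; P(1) = 2; P(2) = 1.
No roots, so no linear factors.
Monic irreducibles of degree 2 over GF(3): t² + 1, t² + t + 2, t² + 2t + 2.
None of them divide P (all give nonzero remainder).
Degree-3 irreducible divisors: test the 8 monic irreducibles of degree 3 over GF(3).
None of them divide P (all give nonzero remainder).
No irreducible factor of degree ≤ 3 exists, so P is irreducible over GF(3).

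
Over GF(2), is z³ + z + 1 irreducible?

Yes

Write m(z) = z³ + z + 1.
Check for roots in GF(2): m(0) = 1; m(1) = 1.
No roots. A degree-3 polynomial over a field with no linear factor is irreducible.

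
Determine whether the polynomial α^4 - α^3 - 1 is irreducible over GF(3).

Write m(α) = α^4 - α^3 - 1.
Check for roots in GF(3): m(0) = 2; m(1) = 2; m(2) = 1.
No roots, so no linear factors.
Monic irreducibles of degree 2 over GF(3): α^2 + 1, α^2 + α - 1, α^2 - α - 1.
None of them divide m (all give nonzero remainder).
No irreducible factor of degree ≤ 2 exists, so m is irreducible over GF(3).

Yes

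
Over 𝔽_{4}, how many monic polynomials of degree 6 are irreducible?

670

x^(4^6) − x is the product of all monic irreducibles of degree dividing 6; Möbius inversion gives N = (1/6) Σ μ(6/d)·4^d.
Divisors of 6: 1, 2, 3, 6; μ(6/d) for each: 1, -1, -1, 1.
Σ = 4^1 − 4^2 − 4^3 + 4^6 = 4020.
N = 4020/6 = 670.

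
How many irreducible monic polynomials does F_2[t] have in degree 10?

99

x^(2^10) − x is the product of all monic irreducibles of degree dividing 10; Möbius inversion gives N = (1/10) Σ μ(10/d)·2^d.
Divisors of 10: 1, 2, 5, 10; μ(10/d) for each: 1, -1, -1, 1.
Σ = 2^1 − 2^2 − 2^5 + 2^10 = 990.
N = 990/10 = 99.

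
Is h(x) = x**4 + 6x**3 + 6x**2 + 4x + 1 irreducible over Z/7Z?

Yes

Check for roots in Z/7Z: h(0) = 1; h(1) = 4; h(2) = 6; h(3) = 2; h(4) = 4; h(5) = 6; h(6) = 5.
No roots, so no linear factors.
Degree-2 irreducible divisors: test the 21 monic irreducibles of degree 2 over GF(7).
None of them divide h (all give nonzero remainder).
No irreducible factor of degree ≤ 2 exists, so h is irreducible over GF(7).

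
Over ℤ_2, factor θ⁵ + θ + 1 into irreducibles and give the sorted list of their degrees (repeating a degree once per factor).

2, 3

Write f(θ) = θ⁵ + θ + 1.
Roots in ℤ_2: f(0) = 1; f(1) = 1.
Complete factorization: f(θ) = (θ² + θ + 1)·(θ³ + θ² + 1).
Factor degrees with multiplicity: 2 + 3 = 5.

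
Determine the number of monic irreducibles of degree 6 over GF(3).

Gauss's count: N_{3}(6) = (1/6) Σ_{d|6} μ(6/d)·3^d.
Divisors of 6: 1, 2, 3, 6; μ(6/d) for each: 1, -1, -1, 1.
Σ = 3^1 − 3^2 − 3^3 + 3^6 = 696.
N = 696/6 = 116.

116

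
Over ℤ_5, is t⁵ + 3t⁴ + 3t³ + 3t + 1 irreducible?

Yes

Write f(t) = t⁵ + 3t⁴ + 3t³ + 3t + 1.
Check for roots in ℤ_5: f(0) = 1; f(1) = 1; f(2) = 1; f(3) = 2; f(4) = 2.
No roots, so no linear factors.
Degree-2 irreducible divisors: test the 10 monic irreducibles of degree 2 over GF(5).
None of them divide f (all give nonzero remainder).
No irreducible factor of degree ≤ 2 exists, so f is irreducible over GF(5).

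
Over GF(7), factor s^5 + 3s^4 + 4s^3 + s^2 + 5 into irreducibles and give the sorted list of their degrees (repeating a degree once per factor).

Write h(s) = s^5 + 3s^4 + 4s^3 + s^2 + 5.
Linear factors from roots: (s + 6), (s + 2).
Complete factorization: h(s) = (s + 6)·(s + 2)^2·(s^2 + 4).
Factor degrees with multiplicity: 1 + 1 + 1 + 2 = 5.

1, 1, 1, 2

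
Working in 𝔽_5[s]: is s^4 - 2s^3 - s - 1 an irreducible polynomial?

Write f(s) = s^4 - 2s^3 - s - 1.
Check for roots in 𝔽_5: f(0) = 4; f(1) = 2; f(2) = 2; f(3) = 3; f(4) = 3.
No roots, so no linear factors.
Degree-2 irreducible divisors: test the 10 monic irreducibles of degree 2 over GF(5).
None of them divide f (all give nonzero remainder).
No irreducible factor of degree ≤ 2 exists, so f is irreducible over GF(5).

Yes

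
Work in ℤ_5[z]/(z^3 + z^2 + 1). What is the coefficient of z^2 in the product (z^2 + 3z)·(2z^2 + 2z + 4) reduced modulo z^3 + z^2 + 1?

Multiply in ℤ_5[z]: (z^2 + 3z)·(2z^2 + 2z + 4) = 2z^4 + 3z^3 + 2z.
Reduce using z^3 ≡ 4z^2 + 4 (mod z^3 + z^2 + 1).
Reduced: 4z^2 + 4.

4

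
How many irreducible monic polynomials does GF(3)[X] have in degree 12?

x^(3^12) − x is the product of all monic irreducibles of degree dividing 12; Möbius inversion gives N = (1/12) Σ μ(12/d)·3^d.
Divisors of 12: 1, 2, 3, 4, 6, 12; μ(12/d) for each: 0, 1, 0, -1, -1, 1.
Σ = 3^2 − 3^4 − 3^6 + 3^12 = 530640.
N = 530640/12 = 44220.

44220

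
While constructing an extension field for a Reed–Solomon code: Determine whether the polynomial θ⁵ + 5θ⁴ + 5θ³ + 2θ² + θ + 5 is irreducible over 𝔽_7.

Write f(θ) = θ⁵ + 5θ⁴ + 5θ³ + 2θ² + θ + 5.
Check for roots in 𝔽_7: f(0) = 5; f(1) = 5; f(2) = 6; f(3) = 4; f(4) = 5; f(5) = 5; f(6) = 5.
No roots, so no linear factors.
Degree-2 irreducible divisors: test the 21 monic irreducibles of degree 2 over GF(7).
None of them divide f (all give nonzero remainder).
No irreducible factor of degree ≤ 2 exists, so f is irreducible over GF(7).

Yes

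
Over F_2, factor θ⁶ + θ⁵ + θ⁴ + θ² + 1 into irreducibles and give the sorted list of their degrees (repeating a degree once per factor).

6

Write h(θ) = θ⁶ + θ⁵ + θ⁴ + θ² + 1.
Roots in F_2: h(0) = 1; h(1) = 1.
Complete factorization: h(θ) = (θ⁶ + θ⁵ + θ⁴ + θ² + 1).
Factor degrees with multiplicity: 6 = 6.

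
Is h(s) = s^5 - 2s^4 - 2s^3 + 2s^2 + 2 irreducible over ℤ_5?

Yes

Check for roots in ℤ_5: h(0) = 2; h(1) = 1; h(2) = 4; h(3) = 2; h(4) = 3.
No roots, so no linear factors.
Degree-2 irreducible divisors: test the 10 monic irreducibles of degree 2 over GF(5).
None of them divide h (all give nonzero remainder).
No irreducible factor of degree ≤ 2 exists, so h is irreducible over GF(5).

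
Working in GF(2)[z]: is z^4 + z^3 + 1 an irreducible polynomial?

Yes

Write f(z) = z^4 + z^3 + 1.
Check for roots in GF(2): f(0) = 1; f(1) = 1.
No roots, so no linear factors.
Monic irreducibles of degree 2 over GF(2): z^2 + z + 1.
None of them divide f (all give nonzero remainder).
No irreducible factor of degree ≤ 2 exists, so f is irreducible over GF(2).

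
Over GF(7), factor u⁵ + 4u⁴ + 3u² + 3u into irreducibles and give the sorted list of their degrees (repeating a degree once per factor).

1, 2, 2

Write h(u) = u⁵ + 4u⁴ + 3u² + 3u.
Linear factors from roots: (u).
Complete factorization: h(u) = (u)·(u² + u + 3)·(u² + 3u + 1).
Factor degrees with multiplicity: 1 + 2 + 2 = 5.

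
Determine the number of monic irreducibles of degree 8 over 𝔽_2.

Gauss's count: N_{2}(8) = (1/8) Σ_{d|8} μ(8/d)·2^d.
Divisors of 8: 1, 2, 4, 8; μ(8/d) for each: 0, 0, -1, 1.
Σ = − 2^4 + 2^8 = 240.
N = 240/8 = 30.

30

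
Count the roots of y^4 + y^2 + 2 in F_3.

Write g(y) = y^4 + y^2 + 2.
Evaluate at each of the 3 elements of F_3:
g(0) = 2; g(1) = 1; g(2) = 1.
No element is a root.

0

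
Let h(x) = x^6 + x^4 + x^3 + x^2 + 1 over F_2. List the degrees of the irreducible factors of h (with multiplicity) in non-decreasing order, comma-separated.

2, 4

Roots in F_2: h(0) = 1; h(1) = 1.
Complete factorization: h(x) = (x^2 + x + 1)·(x^4 + x^3 + x^2 + x + 1).
Factor degrees with multiplicity: 2 + 4 = 6.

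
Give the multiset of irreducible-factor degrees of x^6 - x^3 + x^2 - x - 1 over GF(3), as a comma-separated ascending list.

1, 1, 2, 2

Write f(x) = x^6 - x^3 + x^2 - x - 1.
Roots in GF(3): f(0) = 2; f(1) = 2; f(2) = 0 → root.
Linear factors from roots: (x + 1).
Complete factorization: f(x) = (x + 1)^2·(x^2 + 1)·(x^2 + x - 1).
Factor degrees with multiplicity: 1 + 1 + 2 + 2 = 6.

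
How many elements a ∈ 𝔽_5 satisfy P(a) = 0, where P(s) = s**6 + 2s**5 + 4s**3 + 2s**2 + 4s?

Evaluate at each of the 5 elements of 𝔽_5:
P(0) = 0 → root; P(1) = 3; P(2) = 1; P(3) = 3; P(4) = 3.
Roots: {0}.

1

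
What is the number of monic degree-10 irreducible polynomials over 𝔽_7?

By the necklace-counting formula, N_7(10) = (1/10) Σ_{d|10} μ(10/d)·7^d.
Divisors of 10: 1, 2, 5, 10; μ(10/d) for each: 1, -1, -1, 1.
Σ = 7^1 − 7^2 − 7^5 + 7^10 = 282458400.
N = 282458400/10 = 28245840.

28245840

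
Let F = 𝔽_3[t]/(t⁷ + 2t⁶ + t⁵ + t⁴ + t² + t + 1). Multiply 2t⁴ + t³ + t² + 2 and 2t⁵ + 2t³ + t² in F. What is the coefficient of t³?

Multiply in 𝔽_3[t]: (2t⁴ + t³ + t² + 2)·(2t⁵ + 2t³ + t²) = t⁹ + 2t⁸ + t⁶ + t⁵ + t⁴ + t³ + 2t².
Reduce using t⁷ ≡ t⁶ + 2t⁵ + 2t⁴ + 2t² + 2t + 2 (mod t⁷ + 2t⁶ + t⁵ + t⁴ + t² + t + 1).
Reduced: 2t⁶ + 2t⁵ + t⁴ + 2t² + t + 1.

0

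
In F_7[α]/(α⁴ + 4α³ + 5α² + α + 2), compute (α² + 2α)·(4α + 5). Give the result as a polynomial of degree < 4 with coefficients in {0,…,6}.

4α^3 + 6α^2 + 3α

Multiply in F_7[α]: (α² + 2α)·(4α + 5) = 4α³ + 6α² + 3α.
Reduced: 4α³ + 6α² + 3α.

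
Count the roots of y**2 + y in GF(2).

2

Write P(y) = y**2 + y.
Evaluate at each of the 2 elements of GF(2):
P(0) = 0 → root; P(1) = 0 → root.
Roots: {0, 1}.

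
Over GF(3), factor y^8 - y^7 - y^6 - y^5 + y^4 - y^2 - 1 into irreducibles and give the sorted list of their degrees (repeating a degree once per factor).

1, 2, 2, 3

Write f(y) = y^8 - y^7 - y^6 - y^5 + y^4 - y^2 - 1.
Roots in GF(3): f(0) = 2; f(1) = 0 → root; f(2) = 1.
Linear factors from roots: (y - 1).
Complete factorization: f(y) = (y - 1)·(y^2 + 1)·(y^2 - y - 1)·(y^3 + y^2 - 1).
Factor degrees with multiplicity: 1 + 2 + 2 + 3 = 8.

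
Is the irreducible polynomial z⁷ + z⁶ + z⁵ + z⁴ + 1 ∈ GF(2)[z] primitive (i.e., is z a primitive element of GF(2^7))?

Yes

Write f(z) = z⁷ + z⁶ + z⁵ + z⁴ + 1.
|GF(2^7)^×| = 2^7 − 1 = 127. Prime factorization: 127 = 127.
f is primitive ⇔ z has order 127 in GF(2)[z]/(f), i.e. z^(127/q) ≠ 1 for each prime q | 127.
z^(1) mod f = z.
None equal 1, so z has full order 127; f is primitive.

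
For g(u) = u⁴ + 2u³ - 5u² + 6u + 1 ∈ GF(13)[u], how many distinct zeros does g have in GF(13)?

Evaluate at each of the 13 elements of GF(13):
g(0) = 1; g(1) = 5; g(2) = 12; g(3) = 5; g(4) = 4; g(5) = 1; g(6) = 12; g(7) = 12; g(8) = 0 → root; g(9) = 12; g(10) = 4; g(11) = 8; g(12) = 2.
Roots: {8}.

1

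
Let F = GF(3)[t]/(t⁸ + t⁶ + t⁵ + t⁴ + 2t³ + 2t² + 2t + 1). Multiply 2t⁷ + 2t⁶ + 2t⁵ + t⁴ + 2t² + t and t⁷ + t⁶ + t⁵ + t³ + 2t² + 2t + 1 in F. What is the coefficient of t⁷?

Multiply in GF(3)[t]: (2t⁷ + 2t⁶ + 2t⁵ + t⁴ + 2t² + t)·(t⁷ + t⁶ + t⁵ + t³ + 2t² + 2t + 1) = 2t¹⁴ + t¹³ + 2t¹¹ + 2t¹⁰ + t⁸ + 2t⁷ + t² + t.
Reduce using t⁸ ≡ 2t⁶ + 2t⁵ + 2t⁴ + t³ + t² + t + 2 (mod t⁸ + t⁶ + t⁵ + t⁴ + 2t³ + 2t² + 2t + 1).
Reduced: 2t⁷ + 2t⁵ + t².

2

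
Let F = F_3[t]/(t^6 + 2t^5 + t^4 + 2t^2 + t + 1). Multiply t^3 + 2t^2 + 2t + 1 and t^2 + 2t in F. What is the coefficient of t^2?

2

Multiply in F_3[t]: (t^3 + 2t^2 + 2t + 1)·(t^2 + 2t) = t^5 + t^4 + 2t^2 + 2t.
Reduced: t^5 + t^4 + 2t^2 + 2t.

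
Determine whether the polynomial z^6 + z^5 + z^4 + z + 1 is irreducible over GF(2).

Yes

Write m(z) = z^6 + z^5 + z^4 + z + 1.
Check for roots in GF(2): m(0) = 1; m(1) = 1.
No roots, so no linear factors.
Monic irreducibles of degree 2 over GF(2): z^2 + z + 1.
None of them divide m (all give nonzero remainder).
Monic irreducibles of degree 3 over GF(2): z^3 + z + 1, z^3 + z^2 + 1.
None of them divide m (all give nonzero remainder).
No irreducible factor of degree ≤ 3 exists, so m is irreducible over GF(2).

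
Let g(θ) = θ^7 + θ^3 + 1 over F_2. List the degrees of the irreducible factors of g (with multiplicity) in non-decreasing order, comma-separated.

Roots in F_2: g(0) = 1; g(1) = 1.
Complete factorization: g(θ) = (θ^7 + θ^3 + 1).
Factor degrees with multiplicity: 7 = 7.

7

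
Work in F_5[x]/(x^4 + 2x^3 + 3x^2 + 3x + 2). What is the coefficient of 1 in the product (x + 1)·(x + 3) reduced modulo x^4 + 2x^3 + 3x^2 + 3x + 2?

3

Multiply in F_5[x]: (x + 1)·(x + 3) = x^2 + 4x + 3.
Reduced: x^2 + 4x + 3.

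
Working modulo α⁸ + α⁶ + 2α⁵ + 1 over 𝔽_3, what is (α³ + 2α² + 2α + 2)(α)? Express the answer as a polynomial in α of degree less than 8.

α^4 + 2α^3 + 2α^2 + 2α

Multiply in 𝔽_3[α]: (α³ + 2α² + 2α + 2)·(α) = α⁴ + 2α³ + 2α² + 2α.
Reduced: α⁴ + 2α³ + 2α² + 2α.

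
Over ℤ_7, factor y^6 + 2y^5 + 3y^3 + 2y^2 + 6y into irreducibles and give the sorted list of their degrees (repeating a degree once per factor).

1, 1, 1, 1, 2

Write f(y) = y^6 + 2y^5 + 3y^3 + 2y^2 + 6y.
Linear factors from roots: (y), (y + 6), (y + 2).
Complete factorization: f(y) = (y)·(y + 2)·(y + 6)^2·(y^2 + 2y + 3).
Factor degrees with multiplicity: 1 + 1 + 1 + 1 + 2 = 6.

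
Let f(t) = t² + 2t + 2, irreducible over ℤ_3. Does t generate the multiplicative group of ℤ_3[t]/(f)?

|GF(3^2)^×| = 3^2 − 1 = 8. Prime factorization: 8 = 2^3.
f is primitive ⇔ t has order 8 in GF(3)[t]/(f), i.e. t^(8/q) ≠ 1 for each prime q | 8.
t^(4) mod f = 2.
None equal 1, so t has full order 8; f is primitive.

Yes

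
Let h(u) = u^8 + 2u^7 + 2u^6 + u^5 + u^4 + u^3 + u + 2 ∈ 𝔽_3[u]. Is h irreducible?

Yes

Check for roots in 𝔽_3: h(0) = 2; h(1) = 2; h(2) = 1.
No roots, so no linear factors.
Monic irreducibles of degree 2 over GF(3): u^2 + 1, u^2 + u + 2, u^2 + 2u + 2.
None of them divide h (all give nonzero remainder).
Degree-3 irreducible divisors: test the 8 monic irreducibles of degree 3 over GF(3).
None of them divide h (all give nonzero remainder).
Degree-4 irreducible divisors: test the 18 monic irreducibles of degree 4 over GF(3).
None of them divide h (all give nonzero remainder).
No irreducible factor of degree ≤ 4 exists, so h is irreducible over GF(3).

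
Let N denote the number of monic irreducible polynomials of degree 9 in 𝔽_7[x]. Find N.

By the necklace-counting formula, N_7(9) = (1/9) Σ_{d|9} μ(9/d)·7^d.
Divisors of 9: 1, 3, 9; μ(9/d) for each: 0, -1, 1.
Σ = − 7^3 + 7^9 = 40353264.
N = 40353264/9 = 4483696.

4483696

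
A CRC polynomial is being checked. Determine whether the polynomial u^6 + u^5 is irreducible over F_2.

No

Write f(u) = u^6 + u^5.
Check for roots in F_2: f(0) = 0 → root; f(1) = 0 → root.
f(0) = 0, so (u) divides f(u); f is reducible.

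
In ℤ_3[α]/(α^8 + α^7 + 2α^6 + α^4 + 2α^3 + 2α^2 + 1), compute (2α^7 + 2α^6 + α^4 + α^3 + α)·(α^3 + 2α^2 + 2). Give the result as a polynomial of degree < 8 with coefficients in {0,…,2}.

α^7 + α^6 + α^4 + α^3 + α + 1

Multiply in ℤ_3[α]: (2α^7 + 2α^6 + α^4 + α^3 + α)·(α^3 + 2α^2 + 2) = 2α^10 + α^8 + 2α^7 + α^6 + 2α^5 + α^3 + 2α.
Reduce using α^8 ≡ 2α^7 + α^6 + 2α^4 + α^3 + α^2 + 2 (mod α^8 + α^7 + 2α^6 + α^4 + 2α^3 + 2α^2 + 1).
Reduced: α^7 + α^6 + α^4 + α^3 + α + 1.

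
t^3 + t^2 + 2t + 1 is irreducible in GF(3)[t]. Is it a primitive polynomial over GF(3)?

Write f(t) = t^3 + t^2 + 2t + 1.
|GF(3^3)^×| = 3^3 − 1 = 26. Prime factorization: 26 = 2·13.
f is primitive ⇔ t has order 26 in GF(3)[t]/(f), i.e. t^(26/q) ≠ 1 for each prime q | 26.
t^(13) mod f = 2.
t^(2) mod f = t^2.
None equal 1, so t has full order 26; f is primitive.

Yes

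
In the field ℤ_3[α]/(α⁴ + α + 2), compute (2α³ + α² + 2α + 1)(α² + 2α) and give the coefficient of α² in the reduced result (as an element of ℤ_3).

Multiply in ℤ_3[α]: (2α³ + α² + 2α + 1)·(α² + 2α) = 2α⁵ + 2α⁴ + α³ + 2α² + 2α.
Reduce using α⁴ ≡ 2α + 1 (mod α⁴ + α + 2).
Reduced: α³ + 2α + 2.

0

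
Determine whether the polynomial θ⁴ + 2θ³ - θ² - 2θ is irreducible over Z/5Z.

Write h(θ) = θ⁴ + 2θ³ - θ² - 2θ.
Check for roots in Z/5Z: h(0) = 0 → root; h(1) = 0 → root; h(2) = 4; h(3) = 0 → root; h(4) = 0 → root.
h(0) = 0, so (θ) divides h(θ); h is reducible.

No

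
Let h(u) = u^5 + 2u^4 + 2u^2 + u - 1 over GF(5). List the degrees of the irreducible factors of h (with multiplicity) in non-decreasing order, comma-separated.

1, 1, 3

Roots in GF(5): h(0) = 4; h(1) = 0 → root; h(2) = 3; h(3) = 0 → root; h(4) = 1.
Linear factors from roots: (u - 1), (u + 2).
Complete factorization: h(u) = (u + 2)·(u - 1)·(u^3 + u^2 + u - 2).
Factor degrees with multiplicity: 1 + 1 + 3 = 5.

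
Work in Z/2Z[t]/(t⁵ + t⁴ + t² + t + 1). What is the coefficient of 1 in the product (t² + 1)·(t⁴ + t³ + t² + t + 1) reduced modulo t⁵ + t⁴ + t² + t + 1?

Multiply in Z/2Z[t]: (t² + 1)·(t⁴ + t³ + t² + t + 1) = t⁶ + t⁵ + t + 1.
Reduce using t⁵ ≡ t⁴ + t² + t + 1 (mod t⁵ + t⁴ + t² + t + 1).
Reduced: t³ + t² + 1.

1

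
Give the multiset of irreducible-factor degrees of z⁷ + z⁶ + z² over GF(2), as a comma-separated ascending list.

Write f(z) = z⁷ + z⁶ + z².
Roots in GF(2): f(0) = 0 → root; f(1) = 1.
Linear factors from roots: (z).
Complete factorization: f(z) = (z)^2·(z² + z + 1)·(z³ + z + 1).
Factor degrees with multiplicity: 1 + 1 + 2 + 3 = 7.

1, 1, 2, 3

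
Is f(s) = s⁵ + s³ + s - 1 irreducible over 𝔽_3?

Yes

Check for roots in 𝔽_3: f(0) = 2; f(1) = 2; f(2) = 2.
No roots, so no linear factors.
Monic irreducibles of degree 2 over GF(3): s² + 1, s² + s - 1, s² - s - 1.
None of them divide f (all give nonzero remainder).
No irreducible factor of degree ≤ 2 exists, so f is irreducible over GF(3).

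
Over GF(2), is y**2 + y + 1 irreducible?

Write f(y) = y**2 + y + 1.
Check for roots in GF(2): f(0) = 1; f(1) = 1.
No roots. A degree-2 polynomial over a field with no linear factor is irreducible.

Yes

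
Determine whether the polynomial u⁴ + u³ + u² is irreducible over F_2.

Write g(u) = u⁴ + u³ + u².
Check for roots in F_2: g(0) = 0 → root; g(1) = 1.
g(0) = 0, so (u) divides g(u); g is reducible.

No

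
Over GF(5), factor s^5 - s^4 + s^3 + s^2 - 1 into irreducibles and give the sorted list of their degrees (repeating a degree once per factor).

5

Write h(s) = s^5 - s^4 + s^3 + s^2 - 1.
Roots in GF(5): h(0) = 4; h(1) = 1; h(2) = 2; h(3) = 2; h(4) = 2.
Complete factorization: h(s) = (s^5 - s^4 + s^3 + s^2 - 1).
Factor degrees with multiplicity: 5 = 5.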